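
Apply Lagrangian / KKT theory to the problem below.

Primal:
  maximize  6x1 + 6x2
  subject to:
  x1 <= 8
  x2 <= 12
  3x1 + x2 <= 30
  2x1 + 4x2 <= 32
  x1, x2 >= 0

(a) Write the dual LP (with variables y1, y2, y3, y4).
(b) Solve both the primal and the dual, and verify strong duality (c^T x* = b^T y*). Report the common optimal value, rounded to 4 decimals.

The standard primal-dual pair for 'max c^T x s.t. A x <= b, x >= 0' is:
  Dual:  min b^T y  s.t.  A^T y >= c,  y >= 0.

So the dual LP is:
  minimize  8y1 + 12y2 + 30y3 + 32y4
  subject to:
    y1 + 3y3 + 2y4 >= 6
    y2 + y3 + 4y4 >= 6
    y1, y2, y3, y4 >= 0

Solving the primal: x* = (8, 4).
  primal value c^T x* = 72.
Solving the dual: y* = (3, 0, 0, 1.5).
  dual value b^T y* = 72.
Strong duality: c^T x* = b^T y*. Confirmed.

72


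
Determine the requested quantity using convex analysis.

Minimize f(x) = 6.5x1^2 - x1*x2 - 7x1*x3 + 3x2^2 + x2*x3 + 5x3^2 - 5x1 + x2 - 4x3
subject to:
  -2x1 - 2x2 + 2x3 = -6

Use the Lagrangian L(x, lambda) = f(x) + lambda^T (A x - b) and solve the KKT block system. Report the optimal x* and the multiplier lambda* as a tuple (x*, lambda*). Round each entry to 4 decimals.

Form the Lagrangian:
  L(x, lambda) = (1/2) x^T Q x + c^T x + lambda^T (A x - b)
Stationarity (grad_x L = 0): Q x + c + A^T lambda = 0.
Primal feasibility: A x = b.

This gives the KKT block system:
  [ Q   A^T ] [ x     ]   [-c ]
  [ A    0  ] [ lambda ] = [ b ]

Solving the linear system:
  x*      = (1.4118, 1.7647, 0.1765)
  lambda* = (5.1765)
  f(x*)   = 12.5294

x* = (1.4118, 1.7647, 0.1765), lambda* = (5.1765)


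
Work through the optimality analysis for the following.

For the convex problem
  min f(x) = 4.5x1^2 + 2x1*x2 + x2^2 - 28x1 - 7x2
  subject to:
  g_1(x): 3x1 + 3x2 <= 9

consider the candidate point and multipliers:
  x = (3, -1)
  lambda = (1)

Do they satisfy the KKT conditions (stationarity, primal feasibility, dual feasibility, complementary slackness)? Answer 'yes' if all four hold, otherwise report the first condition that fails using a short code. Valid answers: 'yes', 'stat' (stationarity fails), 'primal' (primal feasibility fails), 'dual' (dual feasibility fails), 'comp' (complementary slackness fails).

Gradient of f: grad f(x) = Q x + c = (-3, -3)
Constraint values g_i(x) = a_i^T x - b_i:
  g_1((3, -1)) = -3
Stationarity residual: grad f(x) + sum_i lambda_i a_i = (0, 0)
  -> stationarity OK
Primal feasibility (all g_i <= 0): OK
Dual feasibility (all lambda_i >= 0): OK
Complementary slackness (lambda_i * g_i(x) = 0 for all i): FAILS

Verdict: the first failing condition is complementary_slackness -> comp.

comp


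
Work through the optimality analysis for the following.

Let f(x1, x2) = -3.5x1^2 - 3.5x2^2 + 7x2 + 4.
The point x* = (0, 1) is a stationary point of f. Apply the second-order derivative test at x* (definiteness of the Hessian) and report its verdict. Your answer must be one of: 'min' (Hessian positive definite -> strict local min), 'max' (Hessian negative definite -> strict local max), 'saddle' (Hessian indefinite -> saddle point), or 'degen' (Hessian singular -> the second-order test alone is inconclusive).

Compute the Hessian H = grad^2 f:
  H = [[-7, 0], [0, -7]]
Verify stationarity: grad f(x*) = H x* + g = (0, 0).
Eigenvalues of H: -7, -7.
Both eigenvalues < 0, so H is negative definite -> x* is a strict local max.

max


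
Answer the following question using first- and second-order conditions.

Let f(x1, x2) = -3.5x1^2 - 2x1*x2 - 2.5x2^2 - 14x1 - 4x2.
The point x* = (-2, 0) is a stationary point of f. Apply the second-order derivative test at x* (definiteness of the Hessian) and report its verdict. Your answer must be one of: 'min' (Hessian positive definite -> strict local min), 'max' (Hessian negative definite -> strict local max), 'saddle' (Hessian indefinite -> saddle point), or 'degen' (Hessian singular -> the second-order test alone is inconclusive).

Compute the Hessian H = grad^2 f:
  H = [[-7, -2], [-2, -5]]
Verify stationarity: grad f(x*) = H x* + g = (0, 0).
Eigenvalues of H: -8.2361, -3.7639.
Both eigenvalues < 0, so H is negative definite -> x* is a strict local max.

max


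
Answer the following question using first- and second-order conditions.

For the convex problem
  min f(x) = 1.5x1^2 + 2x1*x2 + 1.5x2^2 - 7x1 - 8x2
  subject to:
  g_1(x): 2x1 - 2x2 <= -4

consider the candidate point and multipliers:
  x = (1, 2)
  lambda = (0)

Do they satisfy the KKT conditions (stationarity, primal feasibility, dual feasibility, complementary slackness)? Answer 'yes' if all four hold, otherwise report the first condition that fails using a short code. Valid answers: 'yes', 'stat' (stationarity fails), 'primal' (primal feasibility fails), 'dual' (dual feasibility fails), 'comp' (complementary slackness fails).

Gradient of f: grad f(x) = Q x + c = (0, 0)
Constraint values g_i(x) = a_i^T x - b_i:
  g_1((1, 2)) = 2
Stationarity residual: grad f(x) + sum_i lambda_i a_i = (0, 0)
  -> stationarity OK
Primal feasibility (all g_i <= 0): FAILS
Dual feasibility (all lambda_i >= 0): OK
Complementary slackness (lambda_i * g_i(x) = 0 for all i): OK

Verdict: the first failing condition is primal_feasibility -> primal.

primal


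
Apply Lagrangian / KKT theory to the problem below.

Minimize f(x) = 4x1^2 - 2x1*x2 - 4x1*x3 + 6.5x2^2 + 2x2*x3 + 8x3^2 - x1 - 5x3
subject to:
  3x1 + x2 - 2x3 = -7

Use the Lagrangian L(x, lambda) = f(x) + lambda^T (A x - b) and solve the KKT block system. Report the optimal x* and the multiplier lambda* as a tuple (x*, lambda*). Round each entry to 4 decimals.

Form the Lagrangian:
  L(x, lambda) = (1/2) x^T Q x + c^T x + lambda^T (A x - b)
Stationarity (grad_x L = 0): Q x + c + A^T lambda = 0.
Primal feasibility: A x = b.

This gives the KKT block system:
  [ Q   A^T ] [ x     ]   [-c ]
  [ A    0  ] [ lambda ] = [ b ]

Solving the linear system:
  x*      = (-1.6653, -0.7464, 0.6289)
  lambda* = (5.115)
  f(x*)   = 17.163

x* = (-1.6653, -0.7464, 0.6289), lambda* = (5.115)


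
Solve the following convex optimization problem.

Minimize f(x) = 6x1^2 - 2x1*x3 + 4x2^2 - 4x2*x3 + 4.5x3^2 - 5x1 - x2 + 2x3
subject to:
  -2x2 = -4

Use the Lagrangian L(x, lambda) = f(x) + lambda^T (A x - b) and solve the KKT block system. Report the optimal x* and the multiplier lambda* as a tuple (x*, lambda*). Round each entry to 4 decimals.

Form the Lagrangian:
  L(x, lambda) = (1/2) x^T Q x + c^T x + lambda^T (A x - b)
Stationarity (grad_x L = 0): Q x + c + A^T lambda = 0.
Primal feasibility: A x = b.

This gives the KKT block system:
  [ Q   A^T ] [ x     ]   [-c ]
  [ A    0  ] [ lambda ] = [ b ]

Solving the linear system:
  x*      = (0.5481, 2, 0.7885)
  lambda* = (5.9231)
  f(x*)   = 10.2644

x* = (0.5481, 2, 0.7885), lambda* = (5.9231)


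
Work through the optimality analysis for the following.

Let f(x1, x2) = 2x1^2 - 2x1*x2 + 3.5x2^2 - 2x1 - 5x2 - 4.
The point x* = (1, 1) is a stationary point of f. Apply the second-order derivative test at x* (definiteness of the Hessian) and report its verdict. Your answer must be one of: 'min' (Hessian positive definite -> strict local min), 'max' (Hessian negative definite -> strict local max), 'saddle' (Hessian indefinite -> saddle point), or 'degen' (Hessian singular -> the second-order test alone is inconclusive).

Compute the Hessian H = grad^2 f:
  H = [[4, -2], [-2, 7]]
Verify stationarity: grad f(x*) = H x* + g = (0, 0).
Eigenvalues of H: 3, 8.
Both eigenvalues > 0, so H is positive definite -> x* is a strict local min.

min


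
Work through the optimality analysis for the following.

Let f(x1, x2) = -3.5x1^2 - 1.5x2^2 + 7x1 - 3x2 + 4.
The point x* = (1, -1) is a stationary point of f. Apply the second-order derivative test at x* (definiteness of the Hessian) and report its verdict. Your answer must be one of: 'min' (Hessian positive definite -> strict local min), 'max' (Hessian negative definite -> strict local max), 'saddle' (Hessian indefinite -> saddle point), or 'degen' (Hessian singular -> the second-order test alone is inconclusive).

Compute the Hessian H = grad^2 f:
  H = [[-7, 0], [0, -3]]
Verify stationarity: grad f(x*) = H x* + g = (0, 0).
Eigenvalues of H: -7, -3.
Both eigenvalues < 0, so H is negative definite -> x* is a strict local max.

max


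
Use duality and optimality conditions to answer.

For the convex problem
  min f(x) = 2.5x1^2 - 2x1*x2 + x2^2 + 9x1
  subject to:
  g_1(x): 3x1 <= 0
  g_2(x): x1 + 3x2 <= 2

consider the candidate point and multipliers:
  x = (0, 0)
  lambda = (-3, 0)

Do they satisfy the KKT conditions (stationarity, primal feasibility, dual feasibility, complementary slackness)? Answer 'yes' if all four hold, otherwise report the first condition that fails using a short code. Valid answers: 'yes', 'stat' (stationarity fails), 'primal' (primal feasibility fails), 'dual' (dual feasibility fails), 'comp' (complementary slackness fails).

Gradient of f: grad f(x) = Q x + c = (9, 0)
Constraint values g_i(x) = a_i^T x - b_i:
  g_1((0, 0)) = 0
  g_2((0, 0)) = -2
Stationarity residual: grad f(x) + sum_i lambda_i a_i = (0, 0)
  -> stationarity OK
Primal feasibility (all g_i <= 0): OK
Dual feasibility (all lambda_i >= 0): FAILS
Complementary slackness (lambda_i * g_i(x) = 0 for all i): OK

Verdict: the first failing condition is dual_feasibility -> dual.

dual


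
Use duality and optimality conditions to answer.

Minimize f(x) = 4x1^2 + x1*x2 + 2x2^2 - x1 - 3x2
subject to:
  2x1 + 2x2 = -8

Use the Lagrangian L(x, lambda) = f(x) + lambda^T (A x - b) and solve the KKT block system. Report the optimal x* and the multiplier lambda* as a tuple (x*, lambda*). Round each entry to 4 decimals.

Form the Lagrangian:
  L(x, lambda) = (1/2) x^T Q x + c^T x + lambda^T (A x - b)
Stationarity (grad_x L = 0): Q x + c + A^T lambda = 0.
Primal feasibility: A x = b.

This gives the KKT block system:
  [ Q   A^T ] [ x     ]   [-c ]
  [ A    0  ] [ lambda ] = [ b ]

Solving the linear system:
  x*      = (-1.4, -2.6)
  lambda* = (7.4)
  f(x*)   = 34.2

x* = (-1.4, -2.6), lambda* = (7.4)


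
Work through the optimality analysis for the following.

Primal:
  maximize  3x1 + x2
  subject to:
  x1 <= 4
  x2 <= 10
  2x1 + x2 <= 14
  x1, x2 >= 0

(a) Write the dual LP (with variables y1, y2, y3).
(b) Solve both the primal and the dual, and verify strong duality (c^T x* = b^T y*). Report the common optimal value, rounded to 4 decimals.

The standard primal-dual pair for 'max c^T x s.t. A x <= b, x >= 0' is:
  Dual:  min b^T y  s.t.  A^T y >= c,  y >= 0.

So the dual LP is:
  minimize  4y1 + 10y2 + 14y3
  subject to:
    y1 + 2y3 >= 3
    y2 + y3 >= 1
    y1, y2, y3 >= 0

Solving the primal: x* = (4, 6).
  primal value c^T x* = 18.
Solving the dual: y* = (1, 0, 1).
  dual value b^T y* = 18.
Strong duality: c^T x* = b^T y*. Confirmed.

18


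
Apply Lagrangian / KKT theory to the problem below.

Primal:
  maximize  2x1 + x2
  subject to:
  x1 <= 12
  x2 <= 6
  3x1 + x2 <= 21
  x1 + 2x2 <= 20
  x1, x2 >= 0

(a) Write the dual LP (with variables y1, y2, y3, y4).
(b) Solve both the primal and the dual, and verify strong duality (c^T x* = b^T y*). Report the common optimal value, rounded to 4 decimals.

The standard primal-dual pair for 'max c^T x s.t. A x <= b, x >= 0' is:
  Dual:  min b^T y  s.t.  A^T y >= c,  y >= 0.

So the dual LP is:
  minimize  12y1 + 6y2 + 21y3 + 20y4
  subject to:
    y1 + 3y3 + y4 >= 2
    y2 + y3 + 2y4 >= 1
    y1, y2, y3, y4 >= 0

Solving the primal: x* = (5, 6).
  primal value c^T x* = 16.
Solving the dual: y* = (0, 0.3333, 0.6667, 0).
  dual value b^T y* = 16.
Strong duality: c^T x* = b^T y*. Confirmed.

16


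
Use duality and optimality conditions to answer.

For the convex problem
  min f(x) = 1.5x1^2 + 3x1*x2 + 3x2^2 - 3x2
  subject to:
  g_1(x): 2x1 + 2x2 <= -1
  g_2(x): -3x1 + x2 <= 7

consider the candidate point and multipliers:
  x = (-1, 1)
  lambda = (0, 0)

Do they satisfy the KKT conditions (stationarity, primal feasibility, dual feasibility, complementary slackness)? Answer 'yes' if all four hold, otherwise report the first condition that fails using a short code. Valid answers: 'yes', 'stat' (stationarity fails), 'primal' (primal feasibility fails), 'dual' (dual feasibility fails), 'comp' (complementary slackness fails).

Gradient of f: grad f(x) = Q x + c = (0, 0)
Constraint values g_i(x) = a_i^T x - b_i:
  g_1((-1, 1)) = 1
  g_2((-1, 1)) = -3
Stationarity residual: grad f(x) + sum_i lambda_i a_i = (0, 0)
  -> stationarity OK
Primal feasibility (all g_i <= 0): FAILS
Dual feasibility (all lambda_i >= 0): OK
Complementary slackness (lambda_i * g_i(x) = 0 for all i): OK

Verdict: the first failing condition is primal_feasibility -> primal.

primal


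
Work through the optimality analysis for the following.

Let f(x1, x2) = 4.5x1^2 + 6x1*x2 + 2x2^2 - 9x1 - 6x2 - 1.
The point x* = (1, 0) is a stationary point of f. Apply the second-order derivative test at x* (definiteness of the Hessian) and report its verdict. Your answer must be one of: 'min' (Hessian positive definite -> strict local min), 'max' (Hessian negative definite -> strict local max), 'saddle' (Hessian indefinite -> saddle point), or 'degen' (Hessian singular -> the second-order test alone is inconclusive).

Compute the Hessian H = grad^2 f:
  H = [[9, 6], [6, 4]]
Verify stationarity: grad f(x*) = H x* + g = (0, 0).
Eigenvalues of H: 0, 13.
H has a zero eigenvalue (singular; positive semidefinite but not definite), so H is neither positive definite, negative definite, nor indefinite. The second-order test alone is inconclusive -> degen.
(Indeed, f is constant along the null direction of H through x*, so x* is not a strict local extremum.)

degen


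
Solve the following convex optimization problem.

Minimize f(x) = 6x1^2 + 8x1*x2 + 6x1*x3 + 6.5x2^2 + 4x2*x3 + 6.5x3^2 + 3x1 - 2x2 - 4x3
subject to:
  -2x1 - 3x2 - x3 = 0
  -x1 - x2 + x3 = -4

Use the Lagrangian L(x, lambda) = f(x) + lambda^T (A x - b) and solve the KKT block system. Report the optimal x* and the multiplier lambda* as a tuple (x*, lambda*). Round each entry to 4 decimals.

Form the Lagrangian:
  L(x, lambda) = (1/2) x^T Q x + c^T x + lambda^T (A x - b)
Stationarity (grad_x L = 0): Q x + c + A^T lambda = 0.
Primal feasibility: A x = b.

This gives the KKT block system:
  [ Q   A^T ] [ x     ]   [-c ]
  [ A    0  ] [ lambda ] = [ b ]

Solving the linear system:
  x*      = (1.6623, -0.2468, -2.5844)
  lambda* = (-7.7143, 20.8961)
  f(x*)   = 49.7013

x* = (1.6623, -0.2468, -2.5844), lambda* = (-7.7143, 20.8961)


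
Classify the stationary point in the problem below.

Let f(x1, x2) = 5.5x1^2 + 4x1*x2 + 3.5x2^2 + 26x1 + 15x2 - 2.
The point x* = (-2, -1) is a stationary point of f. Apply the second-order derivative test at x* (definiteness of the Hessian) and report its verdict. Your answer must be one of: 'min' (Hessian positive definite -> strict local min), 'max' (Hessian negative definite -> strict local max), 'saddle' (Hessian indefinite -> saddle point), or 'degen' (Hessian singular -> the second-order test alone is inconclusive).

Compute the Hessian H = grad^2 f:
  H = [[11, 4], [4, 7]]
Verify stationarity: grad f(x*) = H x* + g = (0, 0).
Eigenvalues of H: 4.5279, 13.4721.
Both eigenvalues > 0, so H is positive definite -> x* is a strict local min.

min


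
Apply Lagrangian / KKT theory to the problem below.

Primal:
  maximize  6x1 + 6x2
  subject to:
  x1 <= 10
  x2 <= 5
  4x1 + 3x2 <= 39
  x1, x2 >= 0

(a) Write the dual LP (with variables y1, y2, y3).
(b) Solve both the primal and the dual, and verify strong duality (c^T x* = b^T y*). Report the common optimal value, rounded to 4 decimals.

The standard primal-dual pair for 'max c^T x s.t. A x <= b, x >= 0' is:
  Dual:  min b^T y  s.t.  A^T y >= c,  y >= 0.

So the dual LP is:
  minimize  10y1 + 5y2 + 39y3
  subject to:
    y1 + 4y3 >= 6
    y2 + 3y3 >= 6
    y1, y2, y3 >= 0

Solving the primal: x* = (6, 5).
  primal value c^T x* = 66.
Solving the dual: y* = (0, 1.5, 1.5).
  dual value b^T y* = 66.
Strong duality: c^T x* = b^T y*. Confirmed.

66


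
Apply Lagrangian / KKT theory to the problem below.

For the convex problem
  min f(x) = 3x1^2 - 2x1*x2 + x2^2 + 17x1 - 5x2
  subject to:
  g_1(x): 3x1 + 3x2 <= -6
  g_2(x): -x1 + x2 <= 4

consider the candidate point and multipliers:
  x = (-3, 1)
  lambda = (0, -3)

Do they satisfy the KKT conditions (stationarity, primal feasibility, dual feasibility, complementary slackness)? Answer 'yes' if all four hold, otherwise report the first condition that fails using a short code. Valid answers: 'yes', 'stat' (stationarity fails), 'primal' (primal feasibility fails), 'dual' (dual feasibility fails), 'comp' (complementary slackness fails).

Gradient of f: grad f(x) = Q x + c = (-3, 3)
Constraint values g_i(x) = a_i^T x - b_i:
  g_1((-3, 1)) = 0
  g_2((-3, 1)) = 0
Stationarity residual: grad f(x) + sum_i lambda_i a_i = (0, 0)
  -> stationarity OK
Primal feasibility (all g_i <= 0): OK
Dual feasibility (all lambda_i >= 0): FAILS
Complementary slackness (lambda_i * g_i(x) = 0 for all i): OK

Verdict: the first failing condition is dual_feasibility -> dual.

dual


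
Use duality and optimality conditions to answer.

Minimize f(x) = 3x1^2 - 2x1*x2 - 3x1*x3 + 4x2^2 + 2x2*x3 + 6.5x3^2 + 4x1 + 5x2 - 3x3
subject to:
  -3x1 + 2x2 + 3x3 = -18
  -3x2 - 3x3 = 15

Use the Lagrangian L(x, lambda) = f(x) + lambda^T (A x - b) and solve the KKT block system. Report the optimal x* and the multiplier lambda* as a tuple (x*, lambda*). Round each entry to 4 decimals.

Form the Lagrangian:
  L(x, lambda) = (1/2) x^T Q x + c^T x + lambda^T (A x - b)
Stationarity (grad_x L = 0): Q x + c + A^T lambda = 0.
Primal feasibility: A x = b.

This gives the KKT block system:
  [ Q   A^T ] [ x     ]   [-c ]
  [ A    0  ] [ lambda ] = [ b ]

Solving the linear system:
  x*      = (2.0915, -3.2745, -1.7255)
  lambda* = (9.4248, -3.3268)
  f(x*)   = 108.3595

x* = (2.0915, -3.2745, -1.7255), lambda* = (9.4248, -3.3268)


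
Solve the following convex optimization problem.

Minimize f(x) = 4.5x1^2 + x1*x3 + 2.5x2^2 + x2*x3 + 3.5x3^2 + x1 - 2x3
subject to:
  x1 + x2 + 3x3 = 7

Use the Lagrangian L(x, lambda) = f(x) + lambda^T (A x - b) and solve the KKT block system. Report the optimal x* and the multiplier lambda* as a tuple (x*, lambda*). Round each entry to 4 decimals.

Form the Lagrangian:
  L(x, lambda) = (1/2) x^T Q x + c^T x + lambda^T (A x - b)
Stationarity (grad_x L = 0): Q x + c + A^T lambda = 0.
Primal feasibility: A x = b.

This gives the KKT block system:
  [ Q   A^T ] [ x     ]   [-c ]
  [ A    0  ] [ lambda ] = [ b ]

Solving the linear system:
  x*      = (0.1527, 0.4749, 2.1241)
  lambda* = (-4.4988)
  f(x*)   = 13.6981

x* = (0.1527, 0.4749, 2.1241), lambda* = (-4.4988)


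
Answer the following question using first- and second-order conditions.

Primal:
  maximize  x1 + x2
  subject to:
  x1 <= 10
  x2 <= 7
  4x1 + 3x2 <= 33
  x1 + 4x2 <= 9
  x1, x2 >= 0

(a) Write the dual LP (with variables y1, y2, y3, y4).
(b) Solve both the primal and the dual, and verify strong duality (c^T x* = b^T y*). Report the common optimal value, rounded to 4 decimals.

The standard primal-dual pair for 'max c^T x s.t. A x <= b, x >= 0' is:
  Dual:  min b^T y  s.t.  A^T y >= c,  y >= 0.

So the dual LP is:
  minimize  10y1 + 7y2 + 33y3 + 9y4
  subject to:
    y1 + 4y3 + y4 >= 1
    y2 + 3y3 + 4y4 >= 1
    y1, y2, y3, y4 >= 0

Solving the primal: x* = (8.0769, 0.2308).
  primal value c^T x* = 8.3077.
Solving the dual: y* = (0, 0, 0.2308, 0.0769).
  dual value b^T y* = 8.3077.
Strong duality: c^T x* = b^T y*. Confirmed.

8.3077


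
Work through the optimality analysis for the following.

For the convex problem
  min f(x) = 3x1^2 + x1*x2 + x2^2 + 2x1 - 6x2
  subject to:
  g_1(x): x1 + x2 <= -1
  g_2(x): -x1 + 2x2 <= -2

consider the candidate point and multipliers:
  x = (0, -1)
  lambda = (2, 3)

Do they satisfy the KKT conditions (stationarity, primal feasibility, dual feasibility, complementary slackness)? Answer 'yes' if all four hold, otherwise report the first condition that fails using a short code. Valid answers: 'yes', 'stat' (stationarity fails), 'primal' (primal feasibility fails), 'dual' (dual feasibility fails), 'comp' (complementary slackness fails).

Gradient of f: grad f(x) = Q x + c = (1, -8)
Constraint values g_i(x) = a_i^T x - b_i:
  g_1((0, -1)) = 0
  g_2((0, -1)) = 0
Stationarity residual: grad f(x) + sum_i lambda_i a_i = (0, 0)
  -> stationarity OK
Primal feasibility (all g_i <= 0): OK
Dual feasibility (all lambda_i >= 0): OK
Complementary slackness (lambda_i * g_i(x) = 0 for all i): OK

Verdict: yes, KKT holds.

yes


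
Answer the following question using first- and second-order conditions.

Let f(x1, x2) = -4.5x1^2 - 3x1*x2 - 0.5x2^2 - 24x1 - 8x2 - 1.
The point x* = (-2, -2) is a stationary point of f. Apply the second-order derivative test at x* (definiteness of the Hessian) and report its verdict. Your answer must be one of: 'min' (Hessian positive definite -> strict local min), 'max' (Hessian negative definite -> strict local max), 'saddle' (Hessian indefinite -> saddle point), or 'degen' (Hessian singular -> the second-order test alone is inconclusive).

Compute the Hessian H = grad^2 f:
  H = [[-9, -3], [-3, -1]]
Verify stationarity: grad f(x*) = H x* + g = (0, 0).
Eigenvalues of H: -10, 0.
H has a zero eigenvalue (singular; negative semidefinite but not definite), so H is neither positive definite, negative definite, nor indefinite. The second-order test alone is inconclusive -> degen.
(Indeed, f is constant along the null direction of H through x*, so x* is not a strict local extremum.)

degen


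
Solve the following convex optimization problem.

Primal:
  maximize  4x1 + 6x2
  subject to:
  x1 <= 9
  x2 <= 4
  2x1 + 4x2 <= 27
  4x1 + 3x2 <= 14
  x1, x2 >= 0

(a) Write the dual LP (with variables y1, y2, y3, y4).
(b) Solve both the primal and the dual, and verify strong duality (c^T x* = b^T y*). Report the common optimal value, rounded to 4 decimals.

The standard primal-dual pair for 'max c^T x s.t. A x <= b, x >= 0' is:
  Dual:  min b^T y  s.t.  A^T y >= c,  y >= 0.

So the dual LP is:
  minimize  9y1 + 4y2 + 27y3 + 14y4
  subject to:
    y1 + 2y3 + 4y4 >= 4
    y2 + 4y3 + 3y4 >= 6
    y1, y2, y3, y4 >= 0

Solving the primal: x* = (0.5, 4).
  primal value c^T x* = 26.
Solving the dual: y* = (0, 3, 0, 1).
  dual value b^T y* = 26.
Strong duality: c^T x* = b^T y*. Confirmed.

26


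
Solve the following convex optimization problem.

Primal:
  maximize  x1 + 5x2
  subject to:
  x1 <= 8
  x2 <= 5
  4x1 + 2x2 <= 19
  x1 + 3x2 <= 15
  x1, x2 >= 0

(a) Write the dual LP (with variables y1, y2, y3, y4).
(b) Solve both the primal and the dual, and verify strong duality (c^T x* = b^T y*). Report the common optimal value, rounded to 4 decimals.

The standard primal-dual pair for 'max c^T x s.t. A x <= b, x >= 0' is:
  Dual:  min b^T y  s.t.  A^T y >= c,  y >= 0.

So the dual LP is:
  minimize  8y1 + 5y2 + 19y3 + 15y4
  subject to:
    y1 + 4y3 + y4 >= 1
    y2 + 2y3 + 3y4 >= 5
    y1, y2, y3, y4 >= 0

Solving the primal: x* = (0, 5).
  primal value c^T x* = 25.
Solving the dual: y* = (0, 2, 0, 1).
  dual value b^T y* = 25.
Strong duality: c^T x* = b^T y*. Confirmed.

25


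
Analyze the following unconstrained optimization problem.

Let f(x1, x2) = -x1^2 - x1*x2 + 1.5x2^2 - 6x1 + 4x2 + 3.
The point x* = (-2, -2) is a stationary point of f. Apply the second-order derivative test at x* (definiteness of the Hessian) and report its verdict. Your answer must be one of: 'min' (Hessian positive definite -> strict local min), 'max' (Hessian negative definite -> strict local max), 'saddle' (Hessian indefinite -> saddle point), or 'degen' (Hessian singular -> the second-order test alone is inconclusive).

Compute the Hessian H = grad^2 f:
  H = [[-2, -1], [-1, 3]]
Verify stationarity: grad f(x*) = H x* + g = (0, 0).
Eigenvalues of H: -2.1926, 3.1926.
Eigenvalues have mixed signs, so H is indefinite -> x* is a saddle point.

saddle


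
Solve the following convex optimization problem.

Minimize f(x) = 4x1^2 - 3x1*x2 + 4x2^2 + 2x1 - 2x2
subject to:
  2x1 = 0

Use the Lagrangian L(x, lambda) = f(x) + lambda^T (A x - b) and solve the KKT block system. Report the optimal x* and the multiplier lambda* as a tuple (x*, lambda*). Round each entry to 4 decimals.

Form the Lagrangian:
  L(x, lambda) = (1/2) x^T Q x + c^T x + lambda^T (A x - b)
Stationarity (grad_x L = 0): Q x + c + A^T lambda = 0.
Primal feasibility: A x = b.

This gives the KKT block system:
  [ Q   A^T ] [ x     ]   [-c ]
  [ A    0  ] [ lambda ] = [ b ]

Solving the linear system:
  x*      = (0, 0.25)
  lambda* = (-0.625)
  f(x*)   = -0.25

x* = (0, 0.25), lambda* = (-0.625)


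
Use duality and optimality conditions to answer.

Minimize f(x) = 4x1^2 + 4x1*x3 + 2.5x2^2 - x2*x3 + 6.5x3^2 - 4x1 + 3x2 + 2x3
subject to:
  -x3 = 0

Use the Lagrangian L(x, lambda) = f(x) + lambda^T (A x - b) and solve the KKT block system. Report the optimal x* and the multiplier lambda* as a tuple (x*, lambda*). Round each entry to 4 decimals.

Form the Lagrangian:
  L(x, lambda) = (1/2) x^T Q x + c^T x + lambda^T (A x - b)
Stationarity (grad_x L = 0): Q x + c + A^T lambda = 0.
Primal feasibility: A x = b.

This gives the KKT block system:
  [ Q   A^T ] [ x     ]   [-c ]
  [ A    0  ] [ lambda ] = [ b ]

Solving the linear system:
  x*      = (0.5, -0.6, 0)
  lambda* = (4.6)
  f(x*)   = -1.9

x* = (0.5, -0.6, 0), lambda* = (4.6)


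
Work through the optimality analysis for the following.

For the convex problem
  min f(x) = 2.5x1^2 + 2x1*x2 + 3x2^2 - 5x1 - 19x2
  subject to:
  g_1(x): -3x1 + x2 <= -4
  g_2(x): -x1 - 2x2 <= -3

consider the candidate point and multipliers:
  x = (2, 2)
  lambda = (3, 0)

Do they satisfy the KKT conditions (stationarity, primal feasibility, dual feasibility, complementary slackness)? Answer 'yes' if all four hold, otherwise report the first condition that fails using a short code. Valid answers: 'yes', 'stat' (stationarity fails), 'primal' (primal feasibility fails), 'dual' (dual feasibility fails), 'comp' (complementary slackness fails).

Gradient of f: grad f(x) = Q x + c = (9, -3)
Constraint values g_i(x) = a_i^T x - b_i:
  g_1((2, 2)) = 0
  g_2((2, 2)) = -3
Stationarity residual: grad f(x) + sum_i lambda_i a_i = (0, 0)
  -> stationarity OK
Primal feasibility (all g_i <= 0): OK
Dual feasibility (all lambda_i >= 0): OK
Complementary slackness (lambda_i * g_i(x) = 0 for all i): OK

Verdict: yes, KKT holds.

yes


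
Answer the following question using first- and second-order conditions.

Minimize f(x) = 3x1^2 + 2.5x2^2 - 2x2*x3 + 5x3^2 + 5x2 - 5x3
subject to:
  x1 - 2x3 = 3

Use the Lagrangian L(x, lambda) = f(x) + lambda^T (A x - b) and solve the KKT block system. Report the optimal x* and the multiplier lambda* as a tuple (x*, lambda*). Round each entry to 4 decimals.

Form the Lagrangian:
  L(x, lambda) = (1/2) x^T Q x + c^T x + lambda^T (A x - b)
Stationarity (grad_x L = 0): Q x + c + A^T lambda = 0.
Primal feasibility: A x = b.

This gives the KKT block system:
  [ Q   A^T ] [ x     ]   [-c ]
  [ A    0  ] [ lambda ] = [ b ]

Solving the linear system:
  x*      = (1.012, -1.3976, -0.994)
  lambda* = (-6.0723)
  f(x*)   = 8.0994

x* = (1.012, -1.3976, -0.994), lambda* = (-6.0723)


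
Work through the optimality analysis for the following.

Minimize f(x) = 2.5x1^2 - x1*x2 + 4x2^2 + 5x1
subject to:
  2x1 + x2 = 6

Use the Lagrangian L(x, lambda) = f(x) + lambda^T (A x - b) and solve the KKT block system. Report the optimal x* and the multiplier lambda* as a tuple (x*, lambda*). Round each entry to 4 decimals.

Form the Lagrangian:
  L(x, lambda) = (1/2) x^T Q x + c^T x + lambda^T (A x - b)
Stationarity (grad_x L = 0): Q x + c + A^T lambda = 0.
Primal feasibility: A x = b.

This gives the KKT block system:
  [ Q   A^T ] [ x     ]   [-c ]
  [ A    0  ] [ lambda ] = [ b ]

Solving the linear system:
  x*      = (2.3659, 1.2683)
  lambda* = (-7.7805)
  f(x*)   = 29.2561

x* = (2.3659, 1.2683), lambda* = (-7.7805)


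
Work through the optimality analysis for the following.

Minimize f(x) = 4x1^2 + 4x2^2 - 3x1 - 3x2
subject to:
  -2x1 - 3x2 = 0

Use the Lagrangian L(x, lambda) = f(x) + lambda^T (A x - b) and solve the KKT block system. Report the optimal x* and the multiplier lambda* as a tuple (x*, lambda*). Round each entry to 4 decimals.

Form the Lagrangian:
  L(x, lambda) = (1/2) x^T Q x + c^T x + lambda^T (A x - b)
Stationarity (grad_x L = 0): Q x + c + A^T lambda = 0.
Primal feasibility: A x = b.

This gives the KKT block system:
  [ Q   A^T ] [ x     ]   [-c ]
  [ A    0  ] [ lambda ] = [ b ]

Solving the linear system:
  x*      = (0.0865, -0.0577)
  lambda* = (-1.1538)
  f(x*)   = -0.0433

x* = (0.0865, -0.0577), lambda* = (-1.1538)


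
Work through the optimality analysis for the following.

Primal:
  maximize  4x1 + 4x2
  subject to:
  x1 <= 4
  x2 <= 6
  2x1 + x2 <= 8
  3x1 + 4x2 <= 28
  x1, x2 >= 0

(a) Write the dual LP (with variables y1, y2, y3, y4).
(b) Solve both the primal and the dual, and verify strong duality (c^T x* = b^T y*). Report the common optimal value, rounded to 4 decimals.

The standard primal-dual pair for 'max c^T x s.t. A x <= b, x >= 0' is:
  Dual:  min b^T y  s.t.  A^T y >= c,  y >= 0.

So the dual LP is:
  minimize  4y1 + 6y2 + 8y3 + 28y4
  subject to:
    y1 + 2y3 + 3y4 >= 4
    y2 + y3 + 4y4 >= 4
    y1, y2, y3, y4 >= 0

Solving the primal: x* = (1, 6).
  primal value c^T x* = 28.
Solving the dual: y* = (0, 2, 2, 0).
  dual value b^T y* = 28.
Strong duality: c^T x* = b^T y*. Confirmed.

28


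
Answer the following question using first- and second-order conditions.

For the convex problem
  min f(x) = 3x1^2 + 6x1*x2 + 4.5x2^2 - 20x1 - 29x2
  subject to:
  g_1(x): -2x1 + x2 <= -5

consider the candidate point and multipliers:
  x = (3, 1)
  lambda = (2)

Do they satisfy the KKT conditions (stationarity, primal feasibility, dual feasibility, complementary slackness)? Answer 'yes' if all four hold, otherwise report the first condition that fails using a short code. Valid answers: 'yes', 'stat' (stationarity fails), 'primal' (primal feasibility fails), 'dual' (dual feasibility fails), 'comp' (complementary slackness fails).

Gradient of f: grad f(x) = Q x + c = (4, -2)
Constraint values g_i(x) = a_i^T x - b_i:
  g_1((3, 1)) = 0
Stationarity residual: grad f(x) + sum_i lambda_i a_i = (0, 0)
  -> stationarity OK
Primal feasibility (all g_i <= 0): OK
Dual feasibility (all lambda_i >= 0): OK
Complementary slackness (lambda_i * g_i(x) = 0 for all i): OK

Verdict: yes, KKT holds.

yes


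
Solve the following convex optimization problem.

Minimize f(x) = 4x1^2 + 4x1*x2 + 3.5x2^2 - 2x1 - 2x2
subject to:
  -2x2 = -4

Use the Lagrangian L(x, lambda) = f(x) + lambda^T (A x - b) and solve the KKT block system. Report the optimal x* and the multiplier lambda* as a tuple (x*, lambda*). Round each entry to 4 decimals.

Form the Lagrangian:
  L(x, lambda) = (1/2) x^T Q x + c^T x + lambda^T (A x - b)
Stationarity (grad_x L = 0): Q x + c + A^T lambda = 0.
Primal feasibility: A x = b.

This gives the KKT block system:
  [ Q   A^T ] [ x     ]   [-c ]
  [ A    0  ] [ lambda ] = [ b ]

Solving the linear system:
  x*      = (-0.75, 2)
  lambda* = (4.5)
  f(x*)   = 7.75

x* = (-0.75, 2), lambda* = (4.5)


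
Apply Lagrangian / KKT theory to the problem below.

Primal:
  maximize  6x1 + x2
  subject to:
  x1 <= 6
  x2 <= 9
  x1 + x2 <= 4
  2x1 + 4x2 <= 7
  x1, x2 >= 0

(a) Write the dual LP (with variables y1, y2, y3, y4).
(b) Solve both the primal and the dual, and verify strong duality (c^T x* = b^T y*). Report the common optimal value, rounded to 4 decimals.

The standard primal-dual pair for 'max c^T x s.t. A x <= b, x >= 0' is:
  Dual:  min b^T y  s.t.  A^T y >= c,  y >= 0.

So the dual LP is:
  minimize  6y1 + 9y2 + 4y3 + 7y4
  subject to:
    y1 + y3 + 2y4 >= 6
    y2 + y3 + 4y4 >= 1
    y1, y2, y3, y4 >= 0

Solving the primal: x* = (3.5, 0).
  primal value c^T x* = 21.
Solving the dual: y* = (0, 0, 0, 3).
  dual value b^T y* = 21.
Strong duality: c^T x* = b^T y*. Confirmed.

21


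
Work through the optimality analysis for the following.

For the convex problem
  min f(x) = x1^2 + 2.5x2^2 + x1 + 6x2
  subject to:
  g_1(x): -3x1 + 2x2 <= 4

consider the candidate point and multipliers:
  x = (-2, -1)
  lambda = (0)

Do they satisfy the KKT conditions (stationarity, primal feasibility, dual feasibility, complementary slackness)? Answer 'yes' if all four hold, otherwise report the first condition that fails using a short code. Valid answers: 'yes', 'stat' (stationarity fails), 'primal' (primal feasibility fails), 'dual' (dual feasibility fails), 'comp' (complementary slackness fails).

Gradient of f: grad f(x) = Q x + c = (-3, 1)
Constraint values g_i(x) = a_i^T x - b_i:
  g_1((-2, -1)) = 0
Stationarity residual: grad f(x) + sum_i lambda_i a_i = (-3, 1)
  -> stationarity FAILS
Primal feasibility (all g_i <= 0): OK
Dual feasibility (all lambda_i >= 0): OK
Complementary slackness (lambda_i * g_i(x) = 0 for all i): OK

Verdict: the first failing condition is stationarity -> stat.

stat


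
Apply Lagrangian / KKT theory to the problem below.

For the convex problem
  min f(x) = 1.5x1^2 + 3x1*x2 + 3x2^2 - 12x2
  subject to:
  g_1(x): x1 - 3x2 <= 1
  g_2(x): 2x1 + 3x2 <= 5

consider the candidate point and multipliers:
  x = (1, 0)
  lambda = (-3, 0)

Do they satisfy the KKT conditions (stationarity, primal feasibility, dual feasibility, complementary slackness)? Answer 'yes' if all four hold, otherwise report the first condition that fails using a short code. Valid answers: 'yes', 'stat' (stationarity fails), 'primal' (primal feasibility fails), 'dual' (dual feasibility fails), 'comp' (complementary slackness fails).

Gradient of f: grad f(x) = Q x + c = (3, -9)
Constraint values g_i(x) = a_i^T x - b_i:
  g_1((1, 0)) = 0
  g_2((1, 0)) = -3
Stationarity residual: grad f(x) + sum_i lambda_i a_i = (0, 0)
  -> stationarity OK
Primal feasibility (all g_i <= 0): OK
Dual feasibility (all lambda_i >= 0): FAILS
Complementary slackness (lambda_i * g_i(x) = 0 for all i): OK

Verdict: the first failing condition is dual_feasibility -> dual.

dual


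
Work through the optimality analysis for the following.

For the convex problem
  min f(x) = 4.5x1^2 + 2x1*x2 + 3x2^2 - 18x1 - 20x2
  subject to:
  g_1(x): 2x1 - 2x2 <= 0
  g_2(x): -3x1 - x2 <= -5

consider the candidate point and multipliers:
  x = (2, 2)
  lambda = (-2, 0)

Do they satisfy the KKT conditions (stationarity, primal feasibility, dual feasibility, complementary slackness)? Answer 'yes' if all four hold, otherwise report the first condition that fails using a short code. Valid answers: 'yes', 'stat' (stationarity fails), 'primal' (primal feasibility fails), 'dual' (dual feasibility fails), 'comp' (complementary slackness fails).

Gradient of f: grad f(x) = Q x + c = (4, -4)
Constraint values g_i(x) = a_i^T x - b_i:
  g_1((2, 2)) = 0
  g_2((2, 2)) = -3
Stationarity residual: grad f(x) + sum_i lambda_i a_i = (0, 0)
  -> stationarity OK
Primal feasibility (all g_i <= 0): OK
Dual feasibility (all lambda_i >= 0): FAILS
Complementary slackness (lambda_i * g_i(x) = 0 for all i): OK

Verdict: the first failing condition is dual_feasibility -> dual.

dual


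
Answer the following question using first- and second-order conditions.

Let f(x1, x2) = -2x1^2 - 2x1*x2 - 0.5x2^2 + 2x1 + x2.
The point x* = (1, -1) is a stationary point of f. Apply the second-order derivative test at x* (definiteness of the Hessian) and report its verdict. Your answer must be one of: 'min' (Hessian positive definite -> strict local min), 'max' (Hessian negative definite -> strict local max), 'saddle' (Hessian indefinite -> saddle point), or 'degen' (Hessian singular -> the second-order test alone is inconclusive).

Compute the Hessian H = grad^2 f:
  H = [[-4, -2], [-2, -1]]
Verify stationarity: grad f(x*) = H x* + g = (0, 0).
Eigenvalues of H: -5, 0.
H has a zero eigenvalue (singular; negative semidefinite but not definite), so H is neither positive definite, negative definite, nor indefinite. The second-order test alone is inconclusive -> degen.
(Indeed, f is constant along the null direction of H through x*, so x* is not a strict local extremum.)

degen


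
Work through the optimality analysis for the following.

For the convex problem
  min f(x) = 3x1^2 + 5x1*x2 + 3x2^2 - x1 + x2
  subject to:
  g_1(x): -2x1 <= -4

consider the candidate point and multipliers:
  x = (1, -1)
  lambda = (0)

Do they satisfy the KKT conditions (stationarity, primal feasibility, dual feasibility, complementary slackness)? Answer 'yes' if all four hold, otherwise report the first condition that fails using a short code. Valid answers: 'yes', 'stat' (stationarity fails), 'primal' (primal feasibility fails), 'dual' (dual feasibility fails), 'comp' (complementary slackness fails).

Gradient of f: grad f(x) = Q x + c = (0, 0)
Constraint values g_i(x) = a_i^T x - b_i:
  g_1((1, -1)) = 2
Stationarity residual: grad f(x) + sum_i lambda_i a_i = (0, 0)
  -> stationarity OK
Primal feasibility (all g_i <= 0): FAILS
Dual feasibility (all lambda_i >= 0): OK
Complementary slackness (lambda_i * g_i(x) = 0 for all i): OK

Verdict: the first failing condition is primal_feasibility -> primal.

primal


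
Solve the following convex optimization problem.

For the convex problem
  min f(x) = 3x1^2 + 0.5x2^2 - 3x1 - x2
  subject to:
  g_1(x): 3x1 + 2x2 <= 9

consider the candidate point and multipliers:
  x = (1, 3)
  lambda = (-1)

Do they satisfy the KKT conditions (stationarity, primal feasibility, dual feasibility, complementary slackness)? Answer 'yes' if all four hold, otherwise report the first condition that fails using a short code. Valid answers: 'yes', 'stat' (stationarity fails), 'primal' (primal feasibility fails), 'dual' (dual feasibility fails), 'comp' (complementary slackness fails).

Gradient of f: grad f(x) = Q x + c = (3, 2)
Constraint values g_i(x) = a_i^T x - b_i:
  g_1((1, 3)) = 0
Stationarity residual: grad f(x) + sum_i lambda_i a_i = (0, 0)
  -> stationarity OK
Primal feasibility (all g_i <= 0): OK
Dual feasibility (all lambda_i >= 0): FAILS
Complementary slackness (lambda_i * g_i(x) = 0 for all i): OK

Verdict: the first failing condition is dual_feasibility -> dual.

dual


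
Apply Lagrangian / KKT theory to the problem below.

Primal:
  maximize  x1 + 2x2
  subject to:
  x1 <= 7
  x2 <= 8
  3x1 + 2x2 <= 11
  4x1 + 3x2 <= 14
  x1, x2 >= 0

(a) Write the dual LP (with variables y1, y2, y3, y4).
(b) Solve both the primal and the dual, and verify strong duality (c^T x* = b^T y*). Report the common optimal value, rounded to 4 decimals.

The standard primal-dual pair for 'max c^T x s.t. A x <= b, x >= 0' is:
  Dual:  min b^T y  s.t.  A^T y >= c,  y >= 0.

So the dual LP is:
  minimize  7y1 + 8y2 + 11y3 + 14y4
  subject to:
    y1 + 3y3 + 4y4 >= 1
    y2 + 2y3 + 3y4 >= 2
    y1, y2, y3, y4 >= 0

Solving the primal: x* = (0, 4.6667).
  primal value c^T x* = 9.3333.
Solving the dual: y* = (0, 0, 0, 0.6667).
  dual value b^T y* = 9.3333.
Strong duality: c^T x* = b^T y*. Confirmed.

9.3333


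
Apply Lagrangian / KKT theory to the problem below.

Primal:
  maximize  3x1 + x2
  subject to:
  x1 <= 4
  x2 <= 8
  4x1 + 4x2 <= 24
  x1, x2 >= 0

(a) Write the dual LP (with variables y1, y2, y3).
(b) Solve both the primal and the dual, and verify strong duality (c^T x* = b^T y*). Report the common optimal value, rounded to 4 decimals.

The standard primal-dual pair for 'max c^T x s.t. A x <= b, x >= 0' is:
  Dual:  min b^T y  s.t.  A^T y >= c,  y >= 0.

So the dual LP is:
  minimize  4y1 + 8y2 + 24y3
  subject to:
    y1 + 4y3 >= 3
    y2 + 4y3 >= 1
    y1, y2, y3 >= 0

Solving the primal: x* = (4, 2).
  primal value c^T x* = 14.
Solving the dual: y* = (2, 0, 0.25).
  dual value b^T y* = 14.
Strong duality: c^T x* = b^T y*. Confirmed.

14


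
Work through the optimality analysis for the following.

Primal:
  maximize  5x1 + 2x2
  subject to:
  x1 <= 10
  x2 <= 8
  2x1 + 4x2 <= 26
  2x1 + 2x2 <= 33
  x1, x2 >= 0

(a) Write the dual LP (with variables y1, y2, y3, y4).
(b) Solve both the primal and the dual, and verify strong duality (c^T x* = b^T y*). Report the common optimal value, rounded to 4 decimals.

The standard primal-dual pair for 'max c^T x s.t. A x <= b, x >= 0' is:
  Dual:  min b^T y  s.t.  A^T y >= c,  y >= 0.

So the dual LP is:
  minimize  10y1 + 8y2 + 26y3 + 33y4
  subject to:
    y1 + 2y3 + 2y4 >= 5
    y2 + 4y3 + 2y4 >= 2
    y1, y2, y3, y4 >= 0

Solving the primal: x* = (10, 1.5).
  primal value c^T x* = 53.
Solving the dual: y* = (4, 0, 0.5, 0).
  dual value b^T y* = 53.
Strong duality: c^T x* = b^T y*. Confirmed.

53
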